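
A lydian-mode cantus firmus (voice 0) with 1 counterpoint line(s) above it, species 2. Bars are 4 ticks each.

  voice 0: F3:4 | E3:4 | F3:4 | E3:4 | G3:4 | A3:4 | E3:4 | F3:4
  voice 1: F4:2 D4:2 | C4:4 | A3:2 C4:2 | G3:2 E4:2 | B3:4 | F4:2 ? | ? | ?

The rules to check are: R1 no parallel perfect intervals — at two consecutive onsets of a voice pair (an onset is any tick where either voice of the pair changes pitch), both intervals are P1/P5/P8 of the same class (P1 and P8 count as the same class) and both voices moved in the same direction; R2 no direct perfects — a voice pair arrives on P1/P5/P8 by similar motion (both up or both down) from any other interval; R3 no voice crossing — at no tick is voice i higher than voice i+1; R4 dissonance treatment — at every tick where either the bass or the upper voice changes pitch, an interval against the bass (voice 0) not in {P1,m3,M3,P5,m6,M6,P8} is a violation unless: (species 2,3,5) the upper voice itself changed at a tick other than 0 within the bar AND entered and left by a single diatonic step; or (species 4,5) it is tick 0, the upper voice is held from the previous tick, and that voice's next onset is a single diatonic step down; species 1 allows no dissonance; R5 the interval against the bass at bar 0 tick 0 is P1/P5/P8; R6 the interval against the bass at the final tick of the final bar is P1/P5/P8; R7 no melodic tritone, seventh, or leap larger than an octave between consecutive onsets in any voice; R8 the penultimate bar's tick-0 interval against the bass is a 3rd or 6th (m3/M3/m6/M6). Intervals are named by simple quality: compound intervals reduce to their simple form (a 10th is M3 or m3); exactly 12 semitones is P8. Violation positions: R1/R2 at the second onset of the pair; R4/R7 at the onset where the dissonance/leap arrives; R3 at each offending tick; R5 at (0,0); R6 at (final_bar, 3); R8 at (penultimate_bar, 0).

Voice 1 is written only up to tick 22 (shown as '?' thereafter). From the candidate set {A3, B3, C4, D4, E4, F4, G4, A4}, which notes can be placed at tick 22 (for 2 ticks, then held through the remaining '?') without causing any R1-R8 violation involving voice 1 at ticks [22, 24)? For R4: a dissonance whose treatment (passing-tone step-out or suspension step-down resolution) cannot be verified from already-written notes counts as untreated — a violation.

A3: legal
B3: violates R4,R7
C4: legal
D4: violates R4
E4: legal
F4: legal
G4: violates R4
A4: legal

{A3, A4, C4, E4, F4}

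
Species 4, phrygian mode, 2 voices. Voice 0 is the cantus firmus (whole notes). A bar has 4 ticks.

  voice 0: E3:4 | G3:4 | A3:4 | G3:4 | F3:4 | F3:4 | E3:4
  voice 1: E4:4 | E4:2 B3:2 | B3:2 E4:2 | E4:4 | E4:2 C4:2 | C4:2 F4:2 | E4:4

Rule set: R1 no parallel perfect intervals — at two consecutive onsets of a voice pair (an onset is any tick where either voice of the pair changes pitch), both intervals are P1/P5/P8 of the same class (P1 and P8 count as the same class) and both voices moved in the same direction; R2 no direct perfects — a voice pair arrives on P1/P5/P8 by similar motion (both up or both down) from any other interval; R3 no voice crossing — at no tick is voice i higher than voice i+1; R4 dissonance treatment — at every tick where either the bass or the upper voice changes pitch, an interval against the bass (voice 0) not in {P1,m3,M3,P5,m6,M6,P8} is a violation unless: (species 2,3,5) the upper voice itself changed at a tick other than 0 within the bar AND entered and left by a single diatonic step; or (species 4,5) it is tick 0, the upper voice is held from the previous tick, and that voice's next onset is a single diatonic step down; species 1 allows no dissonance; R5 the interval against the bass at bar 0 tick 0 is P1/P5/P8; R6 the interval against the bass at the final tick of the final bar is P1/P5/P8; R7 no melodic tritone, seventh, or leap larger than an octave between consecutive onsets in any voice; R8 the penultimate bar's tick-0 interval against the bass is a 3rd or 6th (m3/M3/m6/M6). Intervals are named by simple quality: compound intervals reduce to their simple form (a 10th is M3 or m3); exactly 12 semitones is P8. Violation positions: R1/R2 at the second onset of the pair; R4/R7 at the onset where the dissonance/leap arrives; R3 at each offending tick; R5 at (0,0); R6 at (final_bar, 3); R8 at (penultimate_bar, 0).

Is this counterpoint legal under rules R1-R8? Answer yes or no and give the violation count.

No (4 violations)

bar 0: v0=E3 v1=E4 (P8)
bar 1: v0=G3 v1=E4 (M6)
bar 2: v0=A3 v1=B3 (M2)
bar 3: v0=G3 v1=E4 (M6)
bar 4: v0=F3 v1=E4 (M7)
bar 5: v0=F3 v1=C4 (P5)
bar 6: v0=E3 v1=E4 (P8)
  R4 @ bar2.0: A3/B3 M2 untreated
  R4 @ bar4.0: F3/E4 M7 untreated
  R8 @ bar5.0: penult P5 not 3rd/6th
  R1 @ bar6.0: F3/F4 P8 -> E3/E4 P8 similar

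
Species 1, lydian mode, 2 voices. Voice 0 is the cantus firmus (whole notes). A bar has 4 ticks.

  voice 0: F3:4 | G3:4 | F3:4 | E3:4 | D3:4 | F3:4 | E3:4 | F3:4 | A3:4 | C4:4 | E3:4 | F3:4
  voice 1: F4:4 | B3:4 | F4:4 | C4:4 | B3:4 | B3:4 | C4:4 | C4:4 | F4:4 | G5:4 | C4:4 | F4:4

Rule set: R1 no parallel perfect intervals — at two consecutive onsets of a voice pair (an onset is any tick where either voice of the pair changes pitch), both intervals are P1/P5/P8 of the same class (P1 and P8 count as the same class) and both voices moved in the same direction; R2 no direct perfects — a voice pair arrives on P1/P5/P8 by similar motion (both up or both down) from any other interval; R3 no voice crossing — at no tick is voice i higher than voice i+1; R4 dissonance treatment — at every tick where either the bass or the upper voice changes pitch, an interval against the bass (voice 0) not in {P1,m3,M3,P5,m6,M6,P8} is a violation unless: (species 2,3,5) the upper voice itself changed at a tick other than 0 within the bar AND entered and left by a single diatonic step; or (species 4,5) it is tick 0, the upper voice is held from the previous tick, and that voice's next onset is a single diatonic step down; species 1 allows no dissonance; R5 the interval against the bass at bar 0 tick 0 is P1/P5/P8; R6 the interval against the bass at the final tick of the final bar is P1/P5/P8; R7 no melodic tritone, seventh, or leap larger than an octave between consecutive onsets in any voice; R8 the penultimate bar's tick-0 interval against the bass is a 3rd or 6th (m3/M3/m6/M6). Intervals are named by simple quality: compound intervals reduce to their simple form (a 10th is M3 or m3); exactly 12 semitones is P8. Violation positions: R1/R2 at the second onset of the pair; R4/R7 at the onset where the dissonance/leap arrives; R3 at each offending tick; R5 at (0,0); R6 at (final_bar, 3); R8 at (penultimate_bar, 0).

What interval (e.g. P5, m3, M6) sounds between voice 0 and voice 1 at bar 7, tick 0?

P5

voice 0=F3 voice 1=C4 -> P5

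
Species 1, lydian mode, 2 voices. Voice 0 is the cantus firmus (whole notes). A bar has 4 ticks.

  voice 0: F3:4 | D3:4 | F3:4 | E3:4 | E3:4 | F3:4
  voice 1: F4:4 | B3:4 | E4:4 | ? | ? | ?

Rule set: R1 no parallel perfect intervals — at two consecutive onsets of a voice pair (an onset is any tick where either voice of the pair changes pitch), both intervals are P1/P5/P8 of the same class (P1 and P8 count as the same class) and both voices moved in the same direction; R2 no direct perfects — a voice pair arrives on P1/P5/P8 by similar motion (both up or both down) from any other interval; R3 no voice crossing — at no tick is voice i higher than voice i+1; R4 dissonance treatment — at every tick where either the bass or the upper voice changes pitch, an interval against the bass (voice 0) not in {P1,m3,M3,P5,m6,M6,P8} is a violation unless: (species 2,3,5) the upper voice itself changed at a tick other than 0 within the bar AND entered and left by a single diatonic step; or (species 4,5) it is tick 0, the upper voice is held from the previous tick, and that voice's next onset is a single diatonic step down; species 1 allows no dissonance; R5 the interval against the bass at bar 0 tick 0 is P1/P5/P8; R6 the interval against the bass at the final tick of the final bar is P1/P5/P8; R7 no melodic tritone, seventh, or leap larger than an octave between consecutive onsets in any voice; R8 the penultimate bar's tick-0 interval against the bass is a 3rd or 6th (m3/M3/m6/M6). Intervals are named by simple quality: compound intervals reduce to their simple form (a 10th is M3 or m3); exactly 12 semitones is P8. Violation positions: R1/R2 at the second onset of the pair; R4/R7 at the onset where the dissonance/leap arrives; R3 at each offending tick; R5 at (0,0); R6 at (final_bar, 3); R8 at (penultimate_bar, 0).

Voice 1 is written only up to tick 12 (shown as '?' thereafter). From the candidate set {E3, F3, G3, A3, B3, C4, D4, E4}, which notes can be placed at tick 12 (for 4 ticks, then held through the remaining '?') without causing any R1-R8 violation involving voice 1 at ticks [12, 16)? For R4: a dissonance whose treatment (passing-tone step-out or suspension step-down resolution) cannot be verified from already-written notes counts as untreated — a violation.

{C4, E4, G3}

E3: violates R2
F3: violates R4,R7
G3: legal
A3: violates R4
B3: violates R2
C4: legal
D4: violates R4
E4: legal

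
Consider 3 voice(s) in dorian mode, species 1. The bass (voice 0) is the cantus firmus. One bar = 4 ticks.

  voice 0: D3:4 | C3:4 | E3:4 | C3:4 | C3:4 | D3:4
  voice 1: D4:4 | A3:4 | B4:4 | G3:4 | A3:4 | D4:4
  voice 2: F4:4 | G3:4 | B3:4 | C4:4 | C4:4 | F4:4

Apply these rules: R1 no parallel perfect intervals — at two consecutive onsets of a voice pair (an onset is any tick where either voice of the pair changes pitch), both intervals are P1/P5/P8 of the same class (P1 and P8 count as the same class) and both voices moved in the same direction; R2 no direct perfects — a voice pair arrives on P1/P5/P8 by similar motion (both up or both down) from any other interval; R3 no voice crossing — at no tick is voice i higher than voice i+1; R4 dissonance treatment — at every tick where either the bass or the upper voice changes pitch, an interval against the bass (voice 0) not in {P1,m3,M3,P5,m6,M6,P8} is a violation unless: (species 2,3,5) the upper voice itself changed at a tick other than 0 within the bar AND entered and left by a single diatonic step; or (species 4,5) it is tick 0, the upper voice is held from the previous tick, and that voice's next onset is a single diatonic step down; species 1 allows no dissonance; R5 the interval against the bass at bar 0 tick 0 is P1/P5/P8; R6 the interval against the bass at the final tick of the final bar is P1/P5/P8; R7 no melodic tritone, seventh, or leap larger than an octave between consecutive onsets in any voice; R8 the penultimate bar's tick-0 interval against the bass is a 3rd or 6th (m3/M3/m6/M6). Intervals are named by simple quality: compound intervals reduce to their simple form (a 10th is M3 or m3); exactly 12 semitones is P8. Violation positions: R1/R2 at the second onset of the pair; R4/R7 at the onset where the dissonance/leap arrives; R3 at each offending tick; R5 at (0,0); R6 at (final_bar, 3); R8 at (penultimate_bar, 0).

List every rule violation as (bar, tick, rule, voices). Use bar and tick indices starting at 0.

(0, 0, R5, (0, 2))
(1, 0, R2, (0, 2))
(1, 0, R3, (1, 2))
(1, 0, R7, (2,))
(1, 1, R3, (1, 2))
(1, 2, R3, (1, 2))
(1, 3, R3, (1, 2))
(2, 0, R1, (0, 2))
(2, 0, R2, (0, 1))
(2, 0, R2, (1, 2))
(2, 0, R3, (1, 2))
(2, 0, R7, (1,))
(2, 1, R3, (1, 2))
(2, 2, R3, (1, 2))
(2, 3, R3, (1, 2))
(3, 0, R1, (0, 1))
(3, 0, R7, (1,))
(4, 0, R8, (0, 2))
(5, 0, R2, (0, 1))
(5, 3, R6, (0, 2))

bar 0: v0=D3 v1=D4 v2=F4 downbeat m3
bar 1: v0=C3 v1=A3 v2=G3 downbeat P5
bar 2: v0=E3 v1=B4 v2=B3 downbeat P5
bar 3: v0=C3 v1=G3 v2=C4 downbeat P8
bar 4: v0=C3 v1=A3 v2=C4 downbeat P8
bar 5: v0=D3 v1=D4 v2=F4 downbeat m3
  -> R5 @ bar 0 tick 0 v(0, 2): opens on m3
  -> R2 @ bar 1 tick 0 v(0, 2): D3/F4 m3 -> C3/G3 P5 similar
  -> R3 @ bar 1 tick 0 v(1, 2): A3 above G3
  -> R7 @ bar 1 tick 0 v(2,): F4->G3 leap 10st
  -> R3 @ bar 1 tick 1 v(1, 2): A3 above G3
  -> R3 @ bar 1 tick 2 v(1, 2): A3 above G3
  -> R3 @ bar 1 tick 3 v(1, 2): A3 above G3
  -> R1 @ bar 2 tick 0 v(0, 2): C3/G3 P5 -> E3/B3 P5 similar
  -> R2 @ bar 2 tick 0 v(0, 1): C3/A3 M6 -> E3/B4 P5 similar
  -> R2 @ bar 2 tick 0 v(1, 2): A3/G3 M2 -> B4/B3 P8 similar
  -> R3 @ bar 2 tick 0 v(1, 2): B4 above B3
  -> R7 @ bar 2 tick 0 v(1,): A3->B4 leap 14st
  -> R3 @ bar 2 tick 1 v(1, 2): B4 above B3
  -> R3 @ bar 2 tick 2 v(1, 2): B4 above B3
  -> R3 @ bar 2 tick 3 v(1, 2): B4 above B3
  -> R1 @ bar 3 tick 0 v(0, 1): E3/B4 P5 -> C3/G3 P5 similar
  -> R7 @ bar 3 tick 0 v(1,): B4->G3 leap 16st
  -> R8 @ bar 4 tick 0 v(0, 2): penult P8 not 3rd/6th
  -> R2 @ bar 5 tick 0 v(0, 1): C3/A3 M6 -> D3/D4 P8 similar
  -> R6 @ bar 5 tick 3 v(0, 2): closes on m3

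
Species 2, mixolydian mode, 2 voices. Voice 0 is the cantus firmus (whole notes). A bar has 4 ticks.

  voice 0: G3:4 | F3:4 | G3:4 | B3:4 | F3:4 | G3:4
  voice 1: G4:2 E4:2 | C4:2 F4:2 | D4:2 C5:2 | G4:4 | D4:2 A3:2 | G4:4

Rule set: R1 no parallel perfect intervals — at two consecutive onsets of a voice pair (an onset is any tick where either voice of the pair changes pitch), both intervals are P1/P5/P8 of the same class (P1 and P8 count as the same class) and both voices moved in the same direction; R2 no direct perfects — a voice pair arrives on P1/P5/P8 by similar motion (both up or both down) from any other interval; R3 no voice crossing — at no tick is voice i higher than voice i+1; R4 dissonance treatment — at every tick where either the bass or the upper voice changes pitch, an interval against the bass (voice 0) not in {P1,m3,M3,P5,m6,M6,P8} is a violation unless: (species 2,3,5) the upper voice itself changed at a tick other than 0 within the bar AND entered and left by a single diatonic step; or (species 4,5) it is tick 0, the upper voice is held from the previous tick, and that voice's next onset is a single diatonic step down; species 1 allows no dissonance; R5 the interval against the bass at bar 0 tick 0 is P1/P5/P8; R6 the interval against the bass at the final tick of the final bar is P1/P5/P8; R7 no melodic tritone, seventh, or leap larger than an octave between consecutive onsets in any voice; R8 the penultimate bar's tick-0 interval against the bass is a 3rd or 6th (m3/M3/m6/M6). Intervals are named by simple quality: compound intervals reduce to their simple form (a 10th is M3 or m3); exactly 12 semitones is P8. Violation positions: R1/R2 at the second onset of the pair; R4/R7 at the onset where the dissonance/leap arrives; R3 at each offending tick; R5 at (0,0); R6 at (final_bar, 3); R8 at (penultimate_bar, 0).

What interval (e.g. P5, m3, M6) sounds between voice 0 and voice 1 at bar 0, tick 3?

voice 0=G3 voice 1=E4 -> M6

M6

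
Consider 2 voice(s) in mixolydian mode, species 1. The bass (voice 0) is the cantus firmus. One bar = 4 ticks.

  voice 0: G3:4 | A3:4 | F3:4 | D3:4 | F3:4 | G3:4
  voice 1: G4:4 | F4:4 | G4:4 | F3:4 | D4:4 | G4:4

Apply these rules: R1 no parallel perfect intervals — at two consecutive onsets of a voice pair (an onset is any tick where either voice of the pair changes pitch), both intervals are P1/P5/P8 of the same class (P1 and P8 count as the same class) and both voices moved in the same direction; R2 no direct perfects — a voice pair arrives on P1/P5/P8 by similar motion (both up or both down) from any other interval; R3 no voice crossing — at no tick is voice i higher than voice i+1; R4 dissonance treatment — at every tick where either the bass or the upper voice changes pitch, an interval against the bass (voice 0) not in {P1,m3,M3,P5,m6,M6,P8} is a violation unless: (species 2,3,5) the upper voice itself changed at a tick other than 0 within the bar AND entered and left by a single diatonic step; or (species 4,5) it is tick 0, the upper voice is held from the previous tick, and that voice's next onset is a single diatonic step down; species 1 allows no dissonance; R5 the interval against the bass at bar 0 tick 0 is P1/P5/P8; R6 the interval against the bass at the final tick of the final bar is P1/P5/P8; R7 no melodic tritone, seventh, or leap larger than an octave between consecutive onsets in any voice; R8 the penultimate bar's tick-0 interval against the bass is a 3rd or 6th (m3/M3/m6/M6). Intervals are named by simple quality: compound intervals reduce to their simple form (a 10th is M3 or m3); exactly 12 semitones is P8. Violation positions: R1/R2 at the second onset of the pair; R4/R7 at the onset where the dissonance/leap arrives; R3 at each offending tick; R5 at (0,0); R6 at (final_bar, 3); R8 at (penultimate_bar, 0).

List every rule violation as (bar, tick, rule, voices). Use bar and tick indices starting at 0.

bar 0: v0=G3 v1=G4 downbeat P8
bar 1: v0=A3 v1=F4 downbeat m6
bar 2: v0=F3 v1=G4 downbeat M2
bar 3: v0=D3 v1=F3 downbeat m3
bar 4: v0=F3 v1=D4 downbeat M6
bar 5: v0=G3 v1=G4 downbeat P8
  -> R4 @ bar 2 tick 0 v(0, 1): F3/G4 M2 untreated
  -> R7 @ bar 3 tick 0 v(1,): G4->F3 leap 14st
  -> R2 @ bar 5 tick 0 v(0, 1): F3/D4 M6 -> G3/G4 P8 similar

(2, 0, R4, (0, 1))
(3, 0, R7, (1,))
(5, 0, R2, (0, 1))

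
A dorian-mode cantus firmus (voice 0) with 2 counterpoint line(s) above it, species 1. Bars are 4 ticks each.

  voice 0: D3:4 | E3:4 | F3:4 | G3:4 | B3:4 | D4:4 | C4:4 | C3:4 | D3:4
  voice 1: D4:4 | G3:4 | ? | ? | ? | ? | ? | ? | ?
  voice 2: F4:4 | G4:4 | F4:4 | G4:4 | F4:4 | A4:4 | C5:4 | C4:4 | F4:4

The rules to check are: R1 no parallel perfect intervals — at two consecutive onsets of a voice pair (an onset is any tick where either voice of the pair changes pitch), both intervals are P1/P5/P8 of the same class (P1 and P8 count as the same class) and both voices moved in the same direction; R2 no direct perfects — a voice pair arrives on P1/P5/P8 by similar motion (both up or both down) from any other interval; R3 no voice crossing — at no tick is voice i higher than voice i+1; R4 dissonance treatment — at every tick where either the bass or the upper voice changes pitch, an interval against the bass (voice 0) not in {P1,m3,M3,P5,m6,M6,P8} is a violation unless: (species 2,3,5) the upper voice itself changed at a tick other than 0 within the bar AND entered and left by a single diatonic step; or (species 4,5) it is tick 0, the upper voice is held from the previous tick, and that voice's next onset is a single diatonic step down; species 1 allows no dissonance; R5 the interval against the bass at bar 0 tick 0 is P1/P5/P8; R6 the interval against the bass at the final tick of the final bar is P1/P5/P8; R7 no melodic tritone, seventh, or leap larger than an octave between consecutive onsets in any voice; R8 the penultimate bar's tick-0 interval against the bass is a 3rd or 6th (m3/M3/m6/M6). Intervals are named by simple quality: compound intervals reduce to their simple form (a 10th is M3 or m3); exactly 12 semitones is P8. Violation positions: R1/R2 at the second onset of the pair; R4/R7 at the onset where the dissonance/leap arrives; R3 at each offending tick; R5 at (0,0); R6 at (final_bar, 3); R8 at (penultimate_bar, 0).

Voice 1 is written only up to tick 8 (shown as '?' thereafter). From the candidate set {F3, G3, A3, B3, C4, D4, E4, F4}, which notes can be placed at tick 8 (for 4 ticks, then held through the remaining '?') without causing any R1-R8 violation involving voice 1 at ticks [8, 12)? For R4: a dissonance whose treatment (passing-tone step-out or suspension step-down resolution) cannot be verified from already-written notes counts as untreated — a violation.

{A3, D4}

F3: violates R1
G3: violates R4
A3: legal
B3: violates R4
C4: violates R2
D4: legal
E4: violates R4
F4: violates R2,R7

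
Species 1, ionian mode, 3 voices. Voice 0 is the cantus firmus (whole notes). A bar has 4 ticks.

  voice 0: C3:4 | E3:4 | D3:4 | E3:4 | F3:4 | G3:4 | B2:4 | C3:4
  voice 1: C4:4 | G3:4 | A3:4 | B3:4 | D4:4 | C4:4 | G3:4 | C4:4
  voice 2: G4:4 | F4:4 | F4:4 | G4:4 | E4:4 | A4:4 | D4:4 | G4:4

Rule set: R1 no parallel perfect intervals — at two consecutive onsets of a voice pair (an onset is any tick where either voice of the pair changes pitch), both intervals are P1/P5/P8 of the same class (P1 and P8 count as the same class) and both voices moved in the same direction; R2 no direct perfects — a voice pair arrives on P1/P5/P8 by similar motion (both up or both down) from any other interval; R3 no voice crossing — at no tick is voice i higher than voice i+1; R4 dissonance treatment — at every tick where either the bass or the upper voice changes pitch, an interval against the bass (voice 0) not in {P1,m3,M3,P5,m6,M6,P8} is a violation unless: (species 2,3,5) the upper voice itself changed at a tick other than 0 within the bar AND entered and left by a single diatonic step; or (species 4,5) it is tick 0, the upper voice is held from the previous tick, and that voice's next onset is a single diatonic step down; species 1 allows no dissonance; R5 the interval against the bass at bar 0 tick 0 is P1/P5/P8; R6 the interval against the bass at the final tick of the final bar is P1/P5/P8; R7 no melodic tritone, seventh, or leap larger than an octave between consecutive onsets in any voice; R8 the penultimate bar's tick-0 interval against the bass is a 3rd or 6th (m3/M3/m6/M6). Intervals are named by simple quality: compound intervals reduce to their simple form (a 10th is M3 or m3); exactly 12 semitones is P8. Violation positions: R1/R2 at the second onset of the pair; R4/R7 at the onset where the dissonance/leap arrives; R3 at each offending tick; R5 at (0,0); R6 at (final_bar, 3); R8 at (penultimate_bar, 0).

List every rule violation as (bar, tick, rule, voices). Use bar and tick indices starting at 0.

bar 0: v0=C3 v1=C4 v2=G4 downbeat P5
bar 1: v0=E3 v1=G3 v2=F4 downbeat m2
bar 2: v0=D3 v1=A3 v2=F4 downbeat m3
bar 3: v0=E3 v1=B3 v2=G4 downbeat m3
bar 4: v0=F3 v1=D4 v2=E4 downbeat M7
bar 5: v0=G3 v1=C4 v2=A4 downbeat M2
bar 6: v0=B2 v1=G3 v2=D4 downbeat m3
bar 7: v0=C3 v1=C4 v2=G4 downbeat P5
  -> R4 @ bar 1 tick 0 v(0, 2): E3/F4 m2 untreated
  -> R1 @ bar 3 tick 0 v(0, 1): D3/A3 P5 -> E3/B3 P5 similar
  -> R4 @ bar 4 tick 0 v(0, 2): F3/E4 M7 untreated
  -> R4 @ bar 5 tick 0 v(0, 1): G3/C4 P4 untreated
  -> R4 @ bar 5 tick 0 v(0, 2): G3/A4 M2 untreated
  -> R2 @ bar 6 tick 0 v(1, 2): C4/A4 M6 -> G3/D4 P5 similar
  -> R1 @ bar 7 tick 0 v(1, 2): G3/D4 P5 -> C4/G4 P5 similar
  -> R2 @ bar 7 tick 0 v(0, 1): B2/G3 m6 -> C3/C4 P8 similar
  -> R2 @ bar 7 tick 0 v(0, 2): B2/D4 m3 -> C3/G4 P5 similar

(1, 0, R4, (0, 2))
(3, 0, R1, (0, 1))
(4, 0, R4, (0, 2))
(5, 0, R4, (0, 1))
(5, 0, R4, (0, 2))
(6, 0, R2, (1, 2))
(7, 0, R1, (1, 2))
(7, 0, R2, (0, 1))
(7, 0, R2, (0, 2))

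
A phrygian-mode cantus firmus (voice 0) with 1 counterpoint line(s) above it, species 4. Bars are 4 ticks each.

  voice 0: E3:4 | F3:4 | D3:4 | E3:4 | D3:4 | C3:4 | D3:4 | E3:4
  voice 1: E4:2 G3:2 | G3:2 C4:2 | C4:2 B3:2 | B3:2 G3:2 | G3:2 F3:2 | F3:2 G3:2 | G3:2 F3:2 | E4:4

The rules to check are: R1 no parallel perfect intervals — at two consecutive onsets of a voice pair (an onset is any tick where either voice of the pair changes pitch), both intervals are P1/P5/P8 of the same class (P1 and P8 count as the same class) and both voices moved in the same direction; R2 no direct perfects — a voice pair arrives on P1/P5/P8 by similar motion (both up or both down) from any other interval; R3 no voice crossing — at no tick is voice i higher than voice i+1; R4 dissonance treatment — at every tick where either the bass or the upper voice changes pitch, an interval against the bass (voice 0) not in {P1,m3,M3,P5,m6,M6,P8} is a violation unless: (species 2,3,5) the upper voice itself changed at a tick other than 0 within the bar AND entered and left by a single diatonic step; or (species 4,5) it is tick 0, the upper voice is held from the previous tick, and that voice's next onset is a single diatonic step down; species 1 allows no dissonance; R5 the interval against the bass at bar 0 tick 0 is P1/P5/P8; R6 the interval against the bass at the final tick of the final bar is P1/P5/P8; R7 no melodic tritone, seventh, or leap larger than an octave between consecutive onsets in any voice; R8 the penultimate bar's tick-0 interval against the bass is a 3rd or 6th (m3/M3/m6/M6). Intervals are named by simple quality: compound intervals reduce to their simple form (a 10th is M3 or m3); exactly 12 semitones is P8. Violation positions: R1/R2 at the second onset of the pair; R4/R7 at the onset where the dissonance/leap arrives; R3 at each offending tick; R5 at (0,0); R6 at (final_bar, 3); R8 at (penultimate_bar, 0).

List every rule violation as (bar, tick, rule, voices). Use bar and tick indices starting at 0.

(1, 0, R4, (0, 1))
(5, 0, R4, (0, 1))
(6, 0, R8, (0, 1))
(7, 0, R2, (0, 1))
(7, 0, R7, (1,))

bar 0: v0=E3 v1=E4 downbeat P8
bar 1: v0=F3 v1=G3 downbeat M2
bar 2: v0=D3 v1=C4 downbeat m7
bar 3: v0=E3 v1=B3 downbeat P5
bar 4: v0=D3 v1=G3 downbeat P4
bar 5: v0=C3 v1=F3 downbeat P4
bar 6: v0=D3 v1=G3 downbeat P4
bar 7: v0=E3 v1=E4 downbeat P8
  -> R4 @ bar 1 tick 0 v(0, 1): F3/G3 M2 untreated
  -> R4 @ bar 5 tick 0 v(0, 1): C3/F3 P4 untreated
  -> R8 @ bar 6 tick 0 v(0, 1): penult P4 not 3rd/6th
  -> R2 @ bar 7 tick 0 v(0, 1): D3/F3 m3 -> E3/E4 P8 similar
  -> R7 @ bar 7 tick 0 v(1,): F3->E4 leap 11st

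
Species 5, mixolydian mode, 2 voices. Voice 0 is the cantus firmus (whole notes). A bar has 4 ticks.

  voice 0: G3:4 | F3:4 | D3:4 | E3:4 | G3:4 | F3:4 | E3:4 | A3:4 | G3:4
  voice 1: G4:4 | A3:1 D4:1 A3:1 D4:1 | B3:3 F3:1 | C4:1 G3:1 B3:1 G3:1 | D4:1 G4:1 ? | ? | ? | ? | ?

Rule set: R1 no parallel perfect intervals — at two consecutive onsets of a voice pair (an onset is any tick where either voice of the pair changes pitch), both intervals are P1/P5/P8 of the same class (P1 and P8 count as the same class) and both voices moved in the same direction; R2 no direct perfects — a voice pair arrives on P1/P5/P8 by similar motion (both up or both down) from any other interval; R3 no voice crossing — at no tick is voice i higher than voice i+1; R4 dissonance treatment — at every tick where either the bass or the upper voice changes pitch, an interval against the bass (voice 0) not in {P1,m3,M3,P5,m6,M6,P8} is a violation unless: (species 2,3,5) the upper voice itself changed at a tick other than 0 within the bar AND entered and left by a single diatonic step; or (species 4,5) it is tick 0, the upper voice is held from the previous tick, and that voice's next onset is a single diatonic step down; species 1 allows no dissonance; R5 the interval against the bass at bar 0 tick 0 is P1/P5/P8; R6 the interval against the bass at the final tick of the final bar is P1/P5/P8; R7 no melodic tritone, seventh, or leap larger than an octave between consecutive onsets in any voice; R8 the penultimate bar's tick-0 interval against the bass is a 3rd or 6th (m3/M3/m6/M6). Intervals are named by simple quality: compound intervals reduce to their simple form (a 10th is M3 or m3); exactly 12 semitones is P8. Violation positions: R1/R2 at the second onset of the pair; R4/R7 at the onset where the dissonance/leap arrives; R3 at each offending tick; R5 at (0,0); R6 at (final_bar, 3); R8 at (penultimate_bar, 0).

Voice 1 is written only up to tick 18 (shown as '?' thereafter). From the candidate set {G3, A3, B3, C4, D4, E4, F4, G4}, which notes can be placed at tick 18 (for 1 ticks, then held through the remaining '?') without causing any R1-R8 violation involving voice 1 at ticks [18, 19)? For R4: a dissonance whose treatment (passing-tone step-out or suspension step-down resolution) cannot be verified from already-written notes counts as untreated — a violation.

{B3, D4, E4, G3, G4}

G3: legal
A3: violates R4,R7
B3: legal
C4: violates R4
D4: legal
E4: legal
F4: violates R4
G4: legal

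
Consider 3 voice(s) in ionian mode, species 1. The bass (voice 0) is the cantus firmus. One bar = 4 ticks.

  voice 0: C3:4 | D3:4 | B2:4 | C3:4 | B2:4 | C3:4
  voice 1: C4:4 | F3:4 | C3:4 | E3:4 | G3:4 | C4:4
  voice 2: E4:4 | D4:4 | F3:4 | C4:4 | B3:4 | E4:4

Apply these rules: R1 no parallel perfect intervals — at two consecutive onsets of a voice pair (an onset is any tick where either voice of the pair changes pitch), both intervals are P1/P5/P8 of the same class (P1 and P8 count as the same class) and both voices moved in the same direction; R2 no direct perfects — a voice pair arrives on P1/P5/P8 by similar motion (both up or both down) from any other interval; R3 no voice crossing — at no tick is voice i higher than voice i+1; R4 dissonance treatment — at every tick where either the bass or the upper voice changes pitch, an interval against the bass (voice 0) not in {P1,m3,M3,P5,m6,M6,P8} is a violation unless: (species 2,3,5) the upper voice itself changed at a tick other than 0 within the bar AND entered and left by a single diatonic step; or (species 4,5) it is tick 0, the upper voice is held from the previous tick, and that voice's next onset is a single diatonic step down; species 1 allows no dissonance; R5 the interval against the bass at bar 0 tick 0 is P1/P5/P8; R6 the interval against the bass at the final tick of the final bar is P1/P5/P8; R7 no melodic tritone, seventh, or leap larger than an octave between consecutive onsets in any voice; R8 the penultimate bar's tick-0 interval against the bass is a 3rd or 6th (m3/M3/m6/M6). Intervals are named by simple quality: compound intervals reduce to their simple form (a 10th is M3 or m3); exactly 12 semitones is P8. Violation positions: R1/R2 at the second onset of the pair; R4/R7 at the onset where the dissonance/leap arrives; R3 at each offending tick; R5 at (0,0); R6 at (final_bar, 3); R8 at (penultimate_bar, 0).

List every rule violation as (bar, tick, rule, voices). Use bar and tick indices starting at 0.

(0, 0, R5, (0, 2))
(2, 0, R4, (0, 1))
(2, 0, R4, (0, 2))
(3, 0, R2, (0, 2))
(4, 0, R1, (0, 2))
(4, 0, R8, (0, 2))
(5, 0, R2, (0, 1))
(5, 3, R6, (0, 2))

bar 0: v0=C3 v1=C4 v2=E4 downbeat M3
bar 1: v0=D3 v1=F3 v2=D4 downbeat P8
bar 2: v0=B2 v1=C3 v2=F3 downbeat TT
bar 3: v0=C3 v1=E3 v2=C4 downbeat P8
bar 4: v0=B2 v1=G3 v2=B3 downbeat P8
bar 5: v0=C3 v1=C4 v2=E4 downbeat M3
  -> R5 @ bar 0 tick 0 v(0, 2): opens on M3
  -> R4 @ bar 2 tick 0 v(0, 1): B2/C3 m2 untreated
  -> R4 @ bar 2 tick 0 v(0, 2): B2/F3 TT untreated
  -> R2 @ bar 3 tick 0 v(0, 2): B2/F3 TT -> C3/C4 P8 similar
  -> R1 @ bar 4 tick 0 v(0, 2): C3/C4 P8 -> B2/B3 P8 similar
  -> R8 @ bar 4 tick 0 v(0, 2): penult P8 not 3rd/6th
  -> R2 @ bar 5 tick 0 v(0, 1): B2/G3 m6 -> C3/C4 P8 similar
  -> R6 @ bar 5 tick 3 v(0, 2): closes on M3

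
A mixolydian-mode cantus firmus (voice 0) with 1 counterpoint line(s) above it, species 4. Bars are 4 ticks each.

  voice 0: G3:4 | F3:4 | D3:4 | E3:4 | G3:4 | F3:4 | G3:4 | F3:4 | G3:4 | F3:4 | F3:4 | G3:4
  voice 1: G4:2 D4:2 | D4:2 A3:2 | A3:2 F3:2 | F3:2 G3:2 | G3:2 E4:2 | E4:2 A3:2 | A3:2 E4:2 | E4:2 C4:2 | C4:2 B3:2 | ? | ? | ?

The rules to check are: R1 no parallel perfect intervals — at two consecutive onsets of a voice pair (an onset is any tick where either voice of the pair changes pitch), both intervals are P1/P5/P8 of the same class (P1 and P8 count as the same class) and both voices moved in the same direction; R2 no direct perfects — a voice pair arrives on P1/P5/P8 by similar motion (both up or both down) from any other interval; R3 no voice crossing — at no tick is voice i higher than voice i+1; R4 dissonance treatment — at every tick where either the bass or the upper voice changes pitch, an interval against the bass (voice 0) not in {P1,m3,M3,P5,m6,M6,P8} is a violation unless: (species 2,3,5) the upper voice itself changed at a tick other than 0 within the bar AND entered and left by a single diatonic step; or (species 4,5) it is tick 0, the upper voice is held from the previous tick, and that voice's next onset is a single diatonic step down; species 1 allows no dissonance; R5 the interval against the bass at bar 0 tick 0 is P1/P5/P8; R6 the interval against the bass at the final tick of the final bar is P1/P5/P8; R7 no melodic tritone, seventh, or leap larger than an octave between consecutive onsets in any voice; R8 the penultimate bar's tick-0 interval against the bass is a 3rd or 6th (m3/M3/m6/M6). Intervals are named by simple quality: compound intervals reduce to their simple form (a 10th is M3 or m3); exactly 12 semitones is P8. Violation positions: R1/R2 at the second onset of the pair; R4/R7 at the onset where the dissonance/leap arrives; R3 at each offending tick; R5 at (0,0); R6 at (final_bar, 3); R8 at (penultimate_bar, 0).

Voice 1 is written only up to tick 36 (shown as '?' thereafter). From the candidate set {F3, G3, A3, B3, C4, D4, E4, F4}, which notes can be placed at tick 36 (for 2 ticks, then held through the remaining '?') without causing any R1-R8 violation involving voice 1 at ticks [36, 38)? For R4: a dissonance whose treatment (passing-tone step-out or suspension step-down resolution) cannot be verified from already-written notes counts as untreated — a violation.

F3: violates R2,R7
G3: violates R4
A3: legal
B3: violates R4
C4: legal
D4: legal
E4: violates R4
F4: violates R7

{A3, C4, D4}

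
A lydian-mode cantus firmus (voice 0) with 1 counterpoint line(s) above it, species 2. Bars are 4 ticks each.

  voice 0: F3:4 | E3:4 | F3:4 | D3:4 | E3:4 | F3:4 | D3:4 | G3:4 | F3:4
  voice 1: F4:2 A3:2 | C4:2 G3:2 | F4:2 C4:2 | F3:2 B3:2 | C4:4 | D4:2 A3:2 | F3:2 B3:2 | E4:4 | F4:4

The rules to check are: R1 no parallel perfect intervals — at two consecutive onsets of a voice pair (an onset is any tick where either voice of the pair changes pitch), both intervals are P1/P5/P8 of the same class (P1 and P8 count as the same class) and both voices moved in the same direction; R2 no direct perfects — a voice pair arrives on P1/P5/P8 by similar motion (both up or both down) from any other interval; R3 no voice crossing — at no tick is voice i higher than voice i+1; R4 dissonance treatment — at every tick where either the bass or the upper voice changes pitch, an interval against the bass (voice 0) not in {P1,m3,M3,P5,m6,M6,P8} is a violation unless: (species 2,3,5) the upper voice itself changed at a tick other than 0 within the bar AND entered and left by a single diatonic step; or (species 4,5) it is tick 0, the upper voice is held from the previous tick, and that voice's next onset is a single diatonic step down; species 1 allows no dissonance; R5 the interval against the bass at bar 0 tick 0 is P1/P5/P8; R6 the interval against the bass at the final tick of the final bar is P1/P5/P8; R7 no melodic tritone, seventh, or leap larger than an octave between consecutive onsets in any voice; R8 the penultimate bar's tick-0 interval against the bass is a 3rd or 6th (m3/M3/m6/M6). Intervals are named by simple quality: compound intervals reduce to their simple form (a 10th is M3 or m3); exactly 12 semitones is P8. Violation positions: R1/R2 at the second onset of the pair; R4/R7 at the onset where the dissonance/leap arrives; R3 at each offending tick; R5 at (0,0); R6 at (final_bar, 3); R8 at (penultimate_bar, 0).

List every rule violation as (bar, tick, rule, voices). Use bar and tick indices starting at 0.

bar 0: v0=F3 v1=F4 downbeat P8
bar 1: v0=E3 v1=C4 downbeat m6
bar 2: v0=F3 v1=F4 downbeat P8
bar 3: v0=D3 v1=F3 downbeat m3
bar 4: v0=E3 v1=C4 downbeat m6
bar 5: v0=F3 v1=D4 downbeat M6
bar 6: v0=D3 v1=F3 downbeat m3
bar 7: v0=G3 v1=E4 downbeat M6
bar 8: v0=F3 v1=F4 downbeat P8
  -> R2 @ bar 2 tick 0 v(0, 1): E3/G3 m3 -> F3/F4 P8 similar
  -> R7 @ bar 2 tick 0 v(1,): G3->F4 leap 10st
  -> R7 @ bar 3 tick 2 v(1,): F3->B3 leap 6st
  -> R7 @ bar 6 tick 2 v(1,): F3->B3 leap 6st

(2, 0, R2, (0, 1))
(2, 0, R7, (1,))
(3, 2, R7, (1,))
(6, 2, R7, (1,))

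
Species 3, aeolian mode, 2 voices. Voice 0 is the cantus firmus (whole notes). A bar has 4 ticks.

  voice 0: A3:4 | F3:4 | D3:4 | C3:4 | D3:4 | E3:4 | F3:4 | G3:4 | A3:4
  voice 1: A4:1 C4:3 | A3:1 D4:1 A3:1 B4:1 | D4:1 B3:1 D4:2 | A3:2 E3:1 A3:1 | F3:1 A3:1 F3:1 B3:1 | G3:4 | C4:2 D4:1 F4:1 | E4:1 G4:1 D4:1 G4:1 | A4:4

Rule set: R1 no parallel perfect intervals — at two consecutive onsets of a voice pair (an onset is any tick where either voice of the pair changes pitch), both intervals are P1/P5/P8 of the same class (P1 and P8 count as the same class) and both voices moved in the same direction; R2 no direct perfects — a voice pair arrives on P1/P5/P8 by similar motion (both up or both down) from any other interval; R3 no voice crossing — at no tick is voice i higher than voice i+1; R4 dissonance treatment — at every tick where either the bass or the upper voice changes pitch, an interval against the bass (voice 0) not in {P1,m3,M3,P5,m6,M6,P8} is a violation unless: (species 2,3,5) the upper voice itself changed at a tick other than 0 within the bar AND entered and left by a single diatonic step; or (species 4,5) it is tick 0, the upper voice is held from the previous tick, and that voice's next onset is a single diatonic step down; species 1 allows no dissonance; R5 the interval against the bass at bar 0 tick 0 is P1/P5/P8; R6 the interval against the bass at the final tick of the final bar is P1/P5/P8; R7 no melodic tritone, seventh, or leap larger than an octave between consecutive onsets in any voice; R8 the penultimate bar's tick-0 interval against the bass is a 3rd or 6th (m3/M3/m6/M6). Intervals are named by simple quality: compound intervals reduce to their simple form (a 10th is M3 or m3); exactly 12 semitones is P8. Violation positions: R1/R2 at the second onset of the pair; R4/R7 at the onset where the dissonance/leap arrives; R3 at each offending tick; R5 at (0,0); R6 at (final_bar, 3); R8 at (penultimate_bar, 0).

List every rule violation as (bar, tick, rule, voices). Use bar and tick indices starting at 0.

(1, 3, R4, (0, 1))
(1, 3, R7, (1,))
(2, 0, R2, (0, 1))
(4, 3, R7, (1,))
(6, 0, R2, (0, 1))
(8, 0, R1, (0, 1))

bar 0: v0=A3 v1=A4 downbeat P8
bar 1: v0=F3 v1=A3 downbeat M3
bar 2: v0=D3 v1=D4 downbeat P8
bar 3: v0=C3 v1=A3 downbeat M6
bar 4: v0=D3 v1=F3 downbeat m3
bar 5: v0=E3 v1=G3 downbeat m3
bar 6: v0=F3 v1=C4 downbeat P5
bar 7: v0=G3 v1=E4 downbeat M6
bar 8: v0=A3 v1=A4 downbeat P8
  -> R4 @ bar 1 tick 3 v(0, 1): F3/B4 TT untreated
  -> R7 @ bar 1 tick 3 v(1,): A3->B4 leap 14st
  -> R2 @ bar 2 tick 0 v(0, 1): F3/B4 TT -> D3/D4 P8 similar
  -> R7 @ bar 4 tick 3 v(1,): F3->B3 leap 6st
  -> R2 @ bar 6 tick 0 v(0, 1): E3/G3 m3 -> F3/C4 P5 similar
  -> R1 @ bar 8 tick 0 v(0, 1): G3/G4 P8 -> A3/A4 P8 similar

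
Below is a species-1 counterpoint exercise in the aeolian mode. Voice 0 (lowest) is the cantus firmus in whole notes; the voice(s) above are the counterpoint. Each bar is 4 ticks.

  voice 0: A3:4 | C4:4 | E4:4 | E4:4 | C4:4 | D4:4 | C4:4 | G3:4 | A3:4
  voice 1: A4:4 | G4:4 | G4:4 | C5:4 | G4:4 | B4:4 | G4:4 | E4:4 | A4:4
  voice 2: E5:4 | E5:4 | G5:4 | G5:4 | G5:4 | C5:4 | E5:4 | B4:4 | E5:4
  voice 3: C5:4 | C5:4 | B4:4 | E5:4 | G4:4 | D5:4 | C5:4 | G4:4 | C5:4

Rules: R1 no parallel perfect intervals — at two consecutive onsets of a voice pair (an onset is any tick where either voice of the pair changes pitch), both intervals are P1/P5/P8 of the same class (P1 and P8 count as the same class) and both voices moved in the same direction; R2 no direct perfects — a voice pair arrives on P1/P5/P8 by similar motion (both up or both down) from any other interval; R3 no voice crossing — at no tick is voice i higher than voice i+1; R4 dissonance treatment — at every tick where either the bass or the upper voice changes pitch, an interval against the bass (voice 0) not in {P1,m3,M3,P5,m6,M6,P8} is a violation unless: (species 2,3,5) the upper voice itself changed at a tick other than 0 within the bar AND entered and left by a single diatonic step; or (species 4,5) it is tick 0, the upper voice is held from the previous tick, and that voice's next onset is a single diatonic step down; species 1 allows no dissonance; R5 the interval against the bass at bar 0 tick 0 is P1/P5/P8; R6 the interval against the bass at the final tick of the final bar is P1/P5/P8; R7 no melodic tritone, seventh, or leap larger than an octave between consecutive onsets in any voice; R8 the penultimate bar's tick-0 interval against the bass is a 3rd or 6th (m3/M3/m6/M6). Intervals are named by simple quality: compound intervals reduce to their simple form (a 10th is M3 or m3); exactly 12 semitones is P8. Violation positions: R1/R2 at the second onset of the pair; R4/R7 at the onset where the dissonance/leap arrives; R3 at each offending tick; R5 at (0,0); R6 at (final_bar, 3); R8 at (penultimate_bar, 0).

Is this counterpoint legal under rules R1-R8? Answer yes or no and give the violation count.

bar 0: v0=A3 v1=A4 v2=E5 v3=C5 (m3)
bar 1: v0=C4 v1=G4 v2=E5 v3=C5 (P8)
bar 2: v0=E4 v1=G4 v2=G5 v3=B4 (P5)
bar 3: v0=E4 v1=C5 v2=G5 v3=E5 (P8)
bar 4: v0=C4 v1=G4 v2=G5 v3=G4 (P5)
bar 5: v0=D4 v1=B4 v2=C5 v3=D5 (P8)
bar 6: v0=C4 v1=G4 v2=E5 v3=C5 (P8)
bar 7: v0=G3 v1=E4 v2=B4 v3=G4 (P8)
bar 8: v0=A3 v1=A4 v2=E5 v3=C5 (m3)
  R3 @ bar0.0: E5 above C5
  R5 @ bar0.0: opens on m3
  R3 @ bar0.1: E5 above C5
  R3 @ bar0.2: E5 above C5
  R3 @ bar0.3: E5 above C5
  R3 @ bar1.0: E5 above C5
  R3 @ bar1.1: E5 above C5
  R3 @ bar1.2: E5 above C5
  R3 @ bar1.3: E5 above C5
  R3 @ bar2.0: G5 above B4
  R3 @ bar2.1: G5 above B4
  R3 @ bar2.2: G5 above B4
  R3 @ bar2.3: G5 above B4
  R3 @ bar3.0: G5 above E5
  R3 @ bar3.1: G5 above E5
  R3 @ bar3.2: G5 above E5
  R3 @ bar3.3: G5 above E5
  R2 @ bar4.0: E4/C5 m6 -> C4/G4 P5 similar
  R2 @ bar4.0: E4/E5 P8 -> C4/G4 P5 similar
  R2 @ bar4.0: C5/E5 M3 -> G4/G4 P1 similar
  R3 @ bar4.0: G5 above G4
  R3 @ bar4.1: G5 above G4
  R3 @ bar4.2: G5 above G4
  R3 @ bar4.3: G5 above G4
  R2 @ bar5.0: C4/G4 P5 -> D4/D5 P8 similar
  R4 @ bar5.0: D4/C5 m7 untreated
  R1 @ bar6.0: D4/D5 P8 -> C4/C5 P8 similar
  R2 @ bar6.0: D4/B4 M6 -> C4/G4 P5 similar
  R3 @ bar6.0: E5 above C5
  R3 @ bar6.1: E5 above C5
  R3 @ bar6.2: E5 above C5
  R3 @ bar6.3: E5 above C5
  R1 @ bar7.0: C4/C5 P8 -> G3/G4 P8 similar
  R2 @ bar7.0: G4/E5 M6 -> E4/B4 P5 similar
  R3 @ bar7.0: B4 above G4
  R8 @ bar7.0: penult P8 not 3rd/6th
  R3 @ bar7.1: B4 above G4
  R3 @ bar7.2: B4 above G4
  R3 @ bar7.3: B4 above G4
  R1 @ bar8.0: E4/B4 P5 -> A4/E5 P5 similar
  R2 @ bar8.0: G3/E4 M6 -> A3/A4 P8 similar
  R2 @ bar8.0: G3/B4 M3 -> A3/E5 P5 similar
  R3 @ bar8.0: E5 above C5
  R3 @ bar8.1: E5 above C5
  R3 @ bar8.2: E5 above C5
  R3 @ bar8.3: E5 above C5
  R6 @ bar8.3: closes on m3

No (47 violations)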